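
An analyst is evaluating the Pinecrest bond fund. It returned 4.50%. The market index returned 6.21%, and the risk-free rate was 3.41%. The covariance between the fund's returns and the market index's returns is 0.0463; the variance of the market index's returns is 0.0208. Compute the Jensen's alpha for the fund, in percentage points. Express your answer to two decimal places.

-5.14

β = Cov / Var = 0.0463 / 0.0208 = 2.2260
E[R] = Rf + β(Rm − Rf) = 3.41% + 2.2260 × (6.21% − 3.41%) = 9.6428%
α = Rp − E[R] = 4.50% − 9.6428% = -5.1428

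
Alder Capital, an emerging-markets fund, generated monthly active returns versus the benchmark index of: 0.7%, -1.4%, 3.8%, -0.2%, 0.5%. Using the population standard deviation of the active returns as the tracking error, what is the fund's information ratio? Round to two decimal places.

μ = (0.7 − 1.4 + 3.8 − 0.2 + 0.5) / 5 = 0.6800%
Σ(r − μ)² = (0.7 − 0.6800)² + (-1.4 − 0.6800)² + (3.8 − 0.6800)² + … = 14.8680
population σ = √(14.8680 / 5) = √2.9736 = 1.7244%
IR = μ / tracking error = 0.6800 / 1.7244 = 0.3943

0.39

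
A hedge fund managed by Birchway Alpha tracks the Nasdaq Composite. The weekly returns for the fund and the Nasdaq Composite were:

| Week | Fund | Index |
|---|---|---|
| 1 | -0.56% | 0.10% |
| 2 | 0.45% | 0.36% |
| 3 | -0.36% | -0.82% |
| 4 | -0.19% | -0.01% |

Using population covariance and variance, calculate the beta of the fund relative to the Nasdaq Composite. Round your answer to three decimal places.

0.440

r̄p = -0.1650%,  r̄m = -0.0925%
Cov = Σ(rp − r̄p)(rm − r̄m) / 4 = 0.0855
Var(rm) = Σ(rm − r̄m)² / 4 = 0.1945
β = Cov / Var = 0.0855 / 0.1945 = 0.4396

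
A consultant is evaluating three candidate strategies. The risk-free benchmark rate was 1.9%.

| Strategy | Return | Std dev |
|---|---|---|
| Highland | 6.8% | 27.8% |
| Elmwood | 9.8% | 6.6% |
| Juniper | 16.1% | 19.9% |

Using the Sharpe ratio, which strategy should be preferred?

Highland: Sharpe ratio = (6.8% − 1.9%) / 27.8% = 0.176
Elmwood: Sharpe ratio = (9.8% − 1.9%) / 6.6% = 1.197
Juniper: Sharpe ratio = (16.1% − 1.9%) / 19.9% = 0.714
Highest: Elmwood (1.197).

Elmwood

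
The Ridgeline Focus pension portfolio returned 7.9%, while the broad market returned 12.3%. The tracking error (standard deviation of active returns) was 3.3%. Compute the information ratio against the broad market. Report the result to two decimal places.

-1.33

IR = (Rp − Rb) / TE = (7.9% − 12.3%) / 3.3% = -4.40% / 3.3% = -1.3333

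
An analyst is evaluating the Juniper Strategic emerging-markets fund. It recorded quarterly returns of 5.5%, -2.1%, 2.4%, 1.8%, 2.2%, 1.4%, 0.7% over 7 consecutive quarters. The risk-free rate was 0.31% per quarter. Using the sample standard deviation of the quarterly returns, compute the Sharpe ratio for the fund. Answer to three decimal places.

0.614

μ = (5.5 − 2.1 + 2.4 + 1.8 + 2.2 + 1.4 + 0.7) / 7 = 11.90 / 7 = 1.7000%
Sample σ = √[Σ(r − μ)² / 6] = √[30.7200 / 6] = √5.1200 = 2.2627%
Sharpe = (μ − rf) / σ = (1.7000 − 0.31) / 2.2627 = 1.3900 / 2.2627 = 0.6143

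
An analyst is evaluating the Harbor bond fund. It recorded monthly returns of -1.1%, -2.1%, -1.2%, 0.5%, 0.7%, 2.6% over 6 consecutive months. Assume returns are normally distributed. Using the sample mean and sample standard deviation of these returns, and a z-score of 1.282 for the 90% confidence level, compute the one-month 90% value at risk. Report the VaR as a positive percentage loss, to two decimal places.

r̄ = (-1.1 − 2.1 − 1.2 + 0.5 + 0.7 + 2.6) / 6 = -0.1000%
Σ(r − r̄)² = (-1.1 − (-0.1000))² + (-2.1 − (-0.1000))² + (-1.2 − (-0.1000))² + … = 14.5000
sample σ = √(14.5000 / 5) = √2.9000 = 1.7029%
VaR = −(r̄ − z·σ) = −(-0.1000 − 1.282 × 1.7029) = −(-2.2831) = 2.2831%

2.28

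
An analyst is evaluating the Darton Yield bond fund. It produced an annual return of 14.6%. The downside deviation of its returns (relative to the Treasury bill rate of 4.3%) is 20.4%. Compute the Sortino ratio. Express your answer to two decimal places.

0.50

Sortino = (Rp − Rf) / σd = (14.6% − 4.3%) / 20.4% = 10.30% / 20.4% = 0.5049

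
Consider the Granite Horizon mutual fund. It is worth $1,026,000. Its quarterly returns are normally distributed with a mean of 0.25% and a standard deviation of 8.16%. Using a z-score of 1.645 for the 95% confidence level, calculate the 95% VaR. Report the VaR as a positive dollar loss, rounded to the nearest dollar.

$135,157

Return at the 95% tail: μ − z·σ = 0.25% − 1.645 × 8.16% = 0.25 − 13.4232 = -13.1732%
VaR = −(-13.1732%) × $1,026,000 = 13.1732% × $1,026,000 = $135,157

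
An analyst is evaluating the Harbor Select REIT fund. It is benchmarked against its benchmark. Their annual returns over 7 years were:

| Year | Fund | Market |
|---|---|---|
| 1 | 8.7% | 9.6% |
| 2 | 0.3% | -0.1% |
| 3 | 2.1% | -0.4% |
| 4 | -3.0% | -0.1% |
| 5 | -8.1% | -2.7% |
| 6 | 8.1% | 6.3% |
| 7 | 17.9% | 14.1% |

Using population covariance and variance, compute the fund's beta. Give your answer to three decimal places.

1.308

r̄p = 3.7143%,  r̄m = 3.8143%
Cov = Σ(rp − r̄p)(rm − r̄m) / 7 = 44.1527
Var(rm) = Σ(rm − r̄m)² / 7 = 33.7555
β = Cov / Var = 44.1527 / 33.7555 = 1.3080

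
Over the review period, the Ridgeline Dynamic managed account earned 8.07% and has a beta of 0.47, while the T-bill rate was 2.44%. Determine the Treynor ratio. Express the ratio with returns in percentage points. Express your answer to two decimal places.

Treynor = (Rp − Rf) / β = (8.07% − 2.44%) / 0.47 = 5.63 / 0.47 = 11.9787

11.98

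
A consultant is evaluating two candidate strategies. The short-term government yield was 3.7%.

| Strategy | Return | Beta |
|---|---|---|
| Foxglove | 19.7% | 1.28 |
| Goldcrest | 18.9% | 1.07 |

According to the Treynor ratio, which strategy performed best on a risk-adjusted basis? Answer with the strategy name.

Goldcrest

Foxglove: Treynor = (19.7% − 3.7%) / 1.28 = 12.500
Goldcrest: Treynor = (18.9% − 3.7%) / 1.07 = 14.206
Highest: Goldcrest (14.206).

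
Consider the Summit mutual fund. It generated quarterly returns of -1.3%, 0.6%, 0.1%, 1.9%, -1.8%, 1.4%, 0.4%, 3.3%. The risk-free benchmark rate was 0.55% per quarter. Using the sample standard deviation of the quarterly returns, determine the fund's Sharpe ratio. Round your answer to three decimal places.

μ = (-1.3 + 0.6 + 0.1 + 1.9 − 1.8 + 1.4 + 0.4 + 3.3) / 8 = 4.60 / 8 = 0.5750%
Σ(r − μ)² = 19.2750; sample σ = √(19.2750/7) = 1.6594%
Sharpe = (μ − rf) / σ = (0.5750 − 0.55) / 1.6594 = 0.0250 / 1.6594 = 0.0151

0.015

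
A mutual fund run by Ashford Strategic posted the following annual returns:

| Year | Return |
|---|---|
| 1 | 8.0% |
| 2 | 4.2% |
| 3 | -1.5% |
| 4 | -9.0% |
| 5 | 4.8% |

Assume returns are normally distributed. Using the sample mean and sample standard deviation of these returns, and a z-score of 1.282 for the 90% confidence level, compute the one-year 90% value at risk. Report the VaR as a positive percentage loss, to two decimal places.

7.29

r̄ = (8 + 4.2 − 1.5 − 9 + 4.8) / 5 = 1.3000%
Sample std dev = √[179.4800 / 4] = 6.6985%
VaR = −(r̄ − z·σ) = −(1.3000 − 1.282 × 6.6985) = −(-7.2875) = 7.2875%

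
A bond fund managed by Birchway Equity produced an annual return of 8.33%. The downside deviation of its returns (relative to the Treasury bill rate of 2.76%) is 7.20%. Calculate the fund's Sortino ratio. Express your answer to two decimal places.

Sortino = (Rp − Rf) / σd = (8.33% − 2.76%) / 7.20% = 5.57% / 7.20% = 0.7736

0.77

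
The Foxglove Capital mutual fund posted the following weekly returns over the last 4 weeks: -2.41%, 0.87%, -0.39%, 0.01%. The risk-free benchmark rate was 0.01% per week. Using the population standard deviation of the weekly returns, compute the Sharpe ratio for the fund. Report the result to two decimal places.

-0.41

r̄ = (-2.41 + 0.87 − 0.39 + 0.01) / 4 = -1.920 / 4 = -0.4800%
Population σ = √[Σ(r − r̄)² / 4] = √[5.7956 / 4] = √1.4489 = 1.2037%
Sharpe = (r̄ − rf) / σ = (-0.4800 − 0.01) / 1.2037 = -0.4900 / 1.2037 = -0.4071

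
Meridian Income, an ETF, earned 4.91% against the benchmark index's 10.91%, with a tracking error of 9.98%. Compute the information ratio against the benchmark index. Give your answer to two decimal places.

-0.60

IR = (Rp − Rb) / TE = (4.91% − 10.91%) / 9.98% = -6.00% / 9.98% = -0.6012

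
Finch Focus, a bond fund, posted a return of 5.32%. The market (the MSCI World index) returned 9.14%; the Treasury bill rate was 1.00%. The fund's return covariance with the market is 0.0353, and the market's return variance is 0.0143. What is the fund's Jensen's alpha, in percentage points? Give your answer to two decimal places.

-15.77

β = Cov / Var = 0.0353 / 0.0143 = 2.4685
E[R] = Rf + β(Rm − Rf) = 1.00% + 2.4685 × (9.14% − 1.00%) = 21.0936%
α = Rp − E[R] = 5.32% − 21.0936% = -15.7736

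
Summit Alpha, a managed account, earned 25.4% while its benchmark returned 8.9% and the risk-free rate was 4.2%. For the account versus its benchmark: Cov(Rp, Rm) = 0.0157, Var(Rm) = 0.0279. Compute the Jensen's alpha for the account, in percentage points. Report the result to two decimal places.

18.56

β = Cov / Var = 0.0157 / 0.0279 = 0.5627
E[R] = Rf + β(Rm − Rf) = 4.2% + 0.5627 × (8.9% − 4.2%) = 6.8447%
α = Rp − E[R] = 25.4% − 6.8447% = 18.5553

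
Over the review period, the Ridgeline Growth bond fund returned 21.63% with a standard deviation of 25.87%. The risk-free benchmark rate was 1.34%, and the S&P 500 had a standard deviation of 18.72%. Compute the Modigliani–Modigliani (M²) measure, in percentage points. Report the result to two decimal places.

Sharpe = (Rp − Rf) / σp = (21.63% − 1.34%) / 25.87% = 0.7843
M² = Rf + Sharpe × σm = 1.34% + 0.7843 × 18.72% = 16.0221%

16.02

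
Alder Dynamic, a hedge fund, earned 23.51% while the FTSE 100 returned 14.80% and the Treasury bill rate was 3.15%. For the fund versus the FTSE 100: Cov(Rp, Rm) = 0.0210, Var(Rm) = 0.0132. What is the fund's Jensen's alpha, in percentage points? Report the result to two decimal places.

β = Cov / Var = 0.0210 / 0.0132 = 1.5909
E[R] = Rf + β(Rm − Rf) = 3.15% + 1.5909 × (14.80% − 3.15%) = 21.6840%
α = Rp − E[R] = 23.51% − 21.6840% = 1.8260

1.83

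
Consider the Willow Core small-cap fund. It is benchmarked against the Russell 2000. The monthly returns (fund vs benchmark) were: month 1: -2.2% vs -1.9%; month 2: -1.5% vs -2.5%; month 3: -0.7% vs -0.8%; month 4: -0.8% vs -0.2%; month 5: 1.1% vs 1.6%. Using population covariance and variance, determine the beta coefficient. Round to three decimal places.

r̄p = -0.8200%,  r̄m = -0.7600%
Cov = Σ(rp − r̄p)(rm − r̄m) / 5 = 1.4588
Var(rm) = Σ(rm − r̄m)² / 5 = 2.0424
β = Cov / Var = 1.4588 / 2.0424 = 0.7143

0.714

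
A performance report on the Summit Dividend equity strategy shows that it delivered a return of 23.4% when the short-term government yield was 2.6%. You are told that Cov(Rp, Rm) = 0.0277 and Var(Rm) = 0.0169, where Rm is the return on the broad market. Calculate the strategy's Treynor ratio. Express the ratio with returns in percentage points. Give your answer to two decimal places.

β = Cov / Var = 0.0277 / 0.0169 = 1.6391
Treynor = (Rp − Rf) / β = (23.4% − 2.6%) / 1.6391 = 20.80 / 1.6391 = 12.6899

12.69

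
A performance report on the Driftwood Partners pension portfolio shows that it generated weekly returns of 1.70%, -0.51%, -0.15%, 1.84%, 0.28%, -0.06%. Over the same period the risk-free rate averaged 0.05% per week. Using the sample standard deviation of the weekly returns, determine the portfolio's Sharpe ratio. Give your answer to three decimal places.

Mean return μ = 3.100 / 6 = 0.5167%
Sample std dev = √[5.0385 / 5] = 1.0038%
Sharpe = (μ − rf) / σ = (0.5167 − 0.05) / 1.0038 = 0.4667 / 1.0038 = 0.4649

0.465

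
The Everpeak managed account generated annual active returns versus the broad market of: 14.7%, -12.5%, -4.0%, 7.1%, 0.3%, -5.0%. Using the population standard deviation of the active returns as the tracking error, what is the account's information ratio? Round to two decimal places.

μ = (14.7 − 12.5 − 4 + 7.1 + 0.3 − 5) / 6 = 0.60 / 6 = 0.1000%
Σ(r − μ)² = 463.7800; population σ = √(463.7800/6) = 8.7919%
IR = μ / tracking error = 0.1000 / 8.7919 = 0.0114

0.01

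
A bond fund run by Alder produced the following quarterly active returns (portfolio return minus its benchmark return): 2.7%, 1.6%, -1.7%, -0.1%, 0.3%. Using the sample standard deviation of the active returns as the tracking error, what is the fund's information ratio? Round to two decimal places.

0.33

Mean return r̄ = 2.80 / 5 = 0.5600%
Sample σ = √[Σ(r − r̄)² / 4] = √[11.2720 / 4] = √2.8180 = 1.6787%
IR = r̄ / tracking error = 0.5600 / 1.6787 = 0.3336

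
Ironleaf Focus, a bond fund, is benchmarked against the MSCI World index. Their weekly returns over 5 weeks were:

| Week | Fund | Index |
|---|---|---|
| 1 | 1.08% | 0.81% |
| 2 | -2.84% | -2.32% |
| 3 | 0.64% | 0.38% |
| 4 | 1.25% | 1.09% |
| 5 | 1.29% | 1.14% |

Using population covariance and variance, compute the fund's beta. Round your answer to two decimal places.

r̄p = 0.2840%,  r̄m = 0.2200%
Cov = Σ(rp − r̄p)(rm − r̄m) / 5 = 2.0455
Var(rm) = Σ(rm − r̄m)² / 5 = 1.6857
β = Cov / Var = 2.0455 / 1.6857 = 1.2134

1.21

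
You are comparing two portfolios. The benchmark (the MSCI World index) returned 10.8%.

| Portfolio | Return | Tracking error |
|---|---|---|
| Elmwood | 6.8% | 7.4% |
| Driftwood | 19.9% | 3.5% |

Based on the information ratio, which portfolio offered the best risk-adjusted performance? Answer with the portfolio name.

Elmwood: IR = (6.8% − 10.8%) / 7.4% = -0.541
Driftwood: IR = (19.9% − 10.8%) / 3.5% = 2.600
Highest: Driftwood (2.600).

Driftwood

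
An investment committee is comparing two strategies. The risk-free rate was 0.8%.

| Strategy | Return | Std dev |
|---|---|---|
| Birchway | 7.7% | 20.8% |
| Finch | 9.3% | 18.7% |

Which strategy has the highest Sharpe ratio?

Birchway: Sharpe ratio = (7.7% − 0.8%) / 20.8% = 0.332
Finch: Sharpe ratio = (9.3% − 0.8%) / 18.7% = 0.455
Highest: Finch (0.455).

Finch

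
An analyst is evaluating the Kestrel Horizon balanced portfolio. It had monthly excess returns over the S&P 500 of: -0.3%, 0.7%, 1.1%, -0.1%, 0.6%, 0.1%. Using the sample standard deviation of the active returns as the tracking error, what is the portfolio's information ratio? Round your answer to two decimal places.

0.65

Mean return r̄ = 2.10 / 6 = 0.3500%
Σ(r − r̄)² = (-0.3 − 0.3500)² + (0.7 − 0.3500)² + … = 1.4350
σ = √[1.4350 / 5] = 0.5357%
IR = r̄ / tracking error = 0.3500 / 0.5357 = 0.6534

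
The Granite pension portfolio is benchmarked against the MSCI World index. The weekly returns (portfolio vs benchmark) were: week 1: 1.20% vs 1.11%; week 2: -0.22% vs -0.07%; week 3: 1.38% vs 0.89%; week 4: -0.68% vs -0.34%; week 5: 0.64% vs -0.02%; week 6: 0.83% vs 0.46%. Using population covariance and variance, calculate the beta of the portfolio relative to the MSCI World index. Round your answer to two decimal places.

1.26

r̄p = 0.5250%,  r̄m = 0.3383%
Cov = Σ(rp − r̄p)(rm − r̄m) / 6 = 0.3517
Var(rm) = Σ(rm − r̄m)² / 6 = 0.2783
β = Cov / Var = 0.3517 / 0.2783 = 1.2637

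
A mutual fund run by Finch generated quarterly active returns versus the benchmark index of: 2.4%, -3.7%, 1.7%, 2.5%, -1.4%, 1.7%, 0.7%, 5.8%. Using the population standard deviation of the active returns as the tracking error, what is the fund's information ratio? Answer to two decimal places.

0.46

r̄ = (2.4 − 3.7 + 1.7 + 2.5 − 1.4 + 1.7 + 0.7 + 5.8) / 8 = 1.2125%
Σ(r − r̄)² = (2.4 − 1.2125)² + (-3.7 − 1.2125)² + … = 55.8088
σ = √[55.8088 / 8] = 2.6412%
IR = r̄ / tracking error = 1.2125 / 2.6412 = 0.4591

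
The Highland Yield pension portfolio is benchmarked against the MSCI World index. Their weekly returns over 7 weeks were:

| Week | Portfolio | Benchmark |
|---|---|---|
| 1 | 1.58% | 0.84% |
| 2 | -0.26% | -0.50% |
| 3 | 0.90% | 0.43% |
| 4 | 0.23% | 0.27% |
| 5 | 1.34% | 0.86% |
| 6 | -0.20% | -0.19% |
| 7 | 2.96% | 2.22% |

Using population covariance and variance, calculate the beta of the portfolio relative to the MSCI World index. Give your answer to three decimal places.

r̄p = 0.9357%,  r̄m = 0.5614%
Cov = Σ(rp − r̄p)(rm − r̄m) / 7 = 0.8558
Var(rm) = Σ(rm − r̄m)² / 7 = 0.6730
β = Cov / Var = 0.8558 / 0.6730 = 1.2716

1.272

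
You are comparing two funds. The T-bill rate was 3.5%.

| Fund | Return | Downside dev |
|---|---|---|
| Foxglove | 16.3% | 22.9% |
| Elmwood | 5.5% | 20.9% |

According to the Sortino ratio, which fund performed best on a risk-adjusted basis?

Foxglove

Foxglove: Sortino ratio = (16.3% − 3.5%) / 22.9% = 0.559
Elmwood: Sortino ratio = (5.5% − 3.5%) / 20.9% = 0.096
Highest: Foxglove (0.559).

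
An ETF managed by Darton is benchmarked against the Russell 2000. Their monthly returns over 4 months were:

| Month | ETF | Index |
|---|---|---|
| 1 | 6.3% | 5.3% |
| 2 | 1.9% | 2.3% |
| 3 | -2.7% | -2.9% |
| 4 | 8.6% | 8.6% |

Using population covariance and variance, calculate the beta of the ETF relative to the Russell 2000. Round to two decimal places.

r̄p = 3.5250%,  r̄m = 3.3250%
Cov = Σ(rp − r̄p)(rm − r̄m) / 4 = 18.1669
Var(rm) = Σ(rm − r̄m)² / 4 = 17.8819
β = Cov / Var = 18.1669 / 17.8819 = 1.0159

1.02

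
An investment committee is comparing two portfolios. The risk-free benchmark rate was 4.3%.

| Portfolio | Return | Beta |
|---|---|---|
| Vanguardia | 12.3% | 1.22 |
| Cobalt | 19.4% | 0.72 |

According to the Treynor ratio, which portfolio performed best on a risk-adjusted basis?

Vanguardia: Treynor = (12.3% − 4.3%) / 1.22 = 6.557
Cobalt: Treynor = (19.4% − 4.3%) / 0.72 = 20.972
Highest: Cobalt (20.972).

Cobalt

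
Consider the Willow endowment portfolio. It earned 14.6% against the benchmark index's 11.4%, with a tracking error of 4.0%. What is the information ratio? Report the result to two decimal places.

0.80

IR = (Rp − Rb) / TE = (14.6% − 11.4%) / 4.0% = 3.20% / 4.0% = 0.8000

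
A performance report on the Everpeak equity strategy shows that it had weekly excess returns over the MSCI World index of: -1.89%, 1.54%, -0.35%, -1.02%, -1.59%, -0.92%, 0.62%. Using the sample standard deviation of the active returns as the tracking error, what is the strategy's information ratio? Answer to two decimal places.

-0.42

μ = (-1.89 + 1.54 − 0.35 − 1.02 − 1.59 − 0.92 + 0.62) / 7 = -3.610 / 7 = -0.5157%
Sample std dev = √[9.0038 / 6] = 1.2250%
IR = μ / tracking error = -0.5157 / 1.2250 = -0.4210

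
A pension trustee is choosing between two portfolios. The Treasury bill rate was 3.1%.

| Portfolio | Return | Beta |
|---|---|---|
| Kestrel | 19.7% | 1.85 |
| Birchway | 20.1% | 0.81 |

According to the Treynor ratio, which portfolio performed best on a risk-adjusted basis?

Birchway

Kestrel: Treynor = (19.7% − 3.1%) / 1.85 = 8.973
Birchway: Treynor = (20.1% − 3.1%) / 0.81 = 20.988
Highest: Birchway (20.988).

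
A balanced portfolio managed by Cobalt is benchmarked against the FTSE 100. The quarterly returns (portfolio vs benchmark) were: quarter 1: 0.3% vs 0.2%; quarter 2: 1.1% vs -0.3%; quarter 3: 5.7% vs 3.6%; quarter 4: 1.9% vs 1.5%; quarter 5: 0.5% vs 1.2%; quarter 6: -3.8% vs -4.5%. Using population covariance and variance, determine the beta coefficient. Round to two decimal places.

r̄p = 0.9500%,  r̄m = 0.2833%
Cov = Σ(rp − r̄p)(rm − r̄m) / 6 = 6.5308
Var(rm) = Σ(rm − r̄m)² / 6 = 6.0914
β = Cov / Var = 6.5308 / 6.0914 = 1.0721

1.07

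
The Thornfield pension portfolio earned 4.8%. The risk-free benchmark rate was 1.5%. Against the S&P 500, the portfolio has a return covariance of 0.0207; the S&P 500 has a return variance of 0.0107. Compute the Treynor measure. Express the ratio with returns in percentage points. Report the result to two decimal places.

1.71

β = Cov / Var = 0.0207 / 0.0107 = 1.9346
Treynor = (Rp − Rf) / β = (4.8% − 1.5%) / 1.9346 = 3.30 / 1.9346 = 1.7058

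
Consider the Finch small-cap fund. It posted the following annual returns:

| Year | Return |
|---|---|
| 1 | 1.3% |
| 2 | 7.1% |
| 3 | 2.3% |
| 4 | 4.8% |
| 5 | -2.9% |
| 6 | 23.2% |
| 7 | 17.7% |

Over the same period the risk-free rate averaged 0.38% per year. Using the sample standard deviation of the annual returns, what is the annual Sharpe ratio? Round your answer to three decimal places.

Mean return r̄ = 53.50 / 7 = 7.6429%
Σ(r − r̄)² = (1.3 − 7.6429)² + (7.1 − 7.6429)² + (2.3 − 7.6429)² + … = 531.4771
sample σ = √(531.4771 / 6) = √88.5795 = 9.4117%
Sharpe = (r̄ − rf) / σ = (7.6429 − 0.38) / 9.4117 = 7.2629 / 9.4117 = 0.7717

0.772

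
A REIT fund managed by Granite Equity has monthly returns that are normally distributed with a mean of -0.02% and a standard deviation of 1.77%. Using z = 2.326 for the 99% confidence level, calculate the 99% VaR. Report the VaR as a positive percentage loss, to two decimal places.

4.14

VaR (as % loss) = −(μ − z·σ) = −(-0.02% − 2.326 × 1.77%) = −(-4.13702%) = 4.13702%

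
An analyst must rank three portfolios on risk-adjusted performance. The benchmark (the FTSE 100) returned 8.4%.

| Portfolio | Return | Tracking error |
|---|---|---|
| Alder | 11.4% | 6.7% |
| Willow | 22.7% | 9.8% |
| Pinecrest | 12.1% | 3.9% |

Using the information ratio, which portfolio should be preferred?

Alder: IR = (11.4% − 8.4%) / 6.7% = 0.448
Willow: IR = (22.7% − 8.4%) / 9.8% = 1.459
Pinecrest: IR = (12.1% − 8.4%) / 3.9% = 0.949
Highest: Willow (1.459).

Willow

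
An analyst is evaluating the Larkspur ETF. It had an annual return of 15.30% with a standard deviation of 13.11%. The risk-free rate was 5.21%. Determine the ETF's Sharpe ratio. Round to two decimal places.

Sharpe = (Rp − Rf) / σp = (15.30% − 5.21%) / 13.11% = 10.09% / 13.11% = 0.7696

0.77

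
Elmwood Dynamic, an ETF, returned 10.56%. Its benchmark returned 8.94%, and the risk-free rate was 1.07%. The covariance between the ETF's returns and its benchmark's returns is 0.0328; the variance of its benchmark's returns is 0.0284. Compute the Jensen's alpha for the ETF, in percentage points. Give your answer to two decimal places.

β = Cov / Var = 0.0328 / 0.0284 = 1.1549
E[R] = Rf + β(Rm − Rf) = 1.07% + 1.1549 × (8.94% − 1.07%) = 10.1591%
α = Rp − E[R] = 10.56% − 10.1591% = 0.4009

0.40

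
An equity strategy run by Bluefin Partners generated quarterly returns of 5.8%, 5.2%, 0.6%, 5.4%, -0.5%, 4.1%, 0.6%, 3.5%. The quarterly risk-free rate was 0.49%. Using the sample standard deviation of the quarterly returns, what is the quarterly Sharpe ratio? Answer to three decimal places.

Mean return r̄ = 24.70 / 8 = 3.0875%
Σ(r − r̄)² = 43.6088; sample σ = √(43.6088/7) = 2.4960%
Sharpe = (r̄ − rf) / σ = (3.0875 − 0.49) / 2.4960 = 2.5975 / 2.4960 = 1.0407

1.041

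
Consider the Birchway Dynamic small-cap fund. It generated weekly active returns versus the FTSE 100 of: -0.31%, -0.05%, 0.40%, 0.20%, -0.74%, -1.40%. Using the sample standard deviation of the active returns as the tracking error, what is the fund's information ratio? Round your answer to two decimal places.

-0.48

r̄ = (-0.31 − 0.05 + 0.4 + 0.2 − 0.74 − 1.4) / 6 = -0.3167%
Sample σ = √[Σ(r − r̄)² / 5] = √[2.2045 / 5] = √0.4409 = 0.6640%
IR = r̄ / tracking error = -0.3167 / 0.6640 = -0.4770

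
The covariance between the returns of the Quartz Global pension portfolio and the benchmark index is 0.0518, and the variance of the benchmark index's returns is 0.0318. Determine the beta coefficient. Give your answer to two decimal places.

1.63

β = Cov(Rp, Rm) / Var(Rm) = 0.0518 / 0.0318 = 1.6289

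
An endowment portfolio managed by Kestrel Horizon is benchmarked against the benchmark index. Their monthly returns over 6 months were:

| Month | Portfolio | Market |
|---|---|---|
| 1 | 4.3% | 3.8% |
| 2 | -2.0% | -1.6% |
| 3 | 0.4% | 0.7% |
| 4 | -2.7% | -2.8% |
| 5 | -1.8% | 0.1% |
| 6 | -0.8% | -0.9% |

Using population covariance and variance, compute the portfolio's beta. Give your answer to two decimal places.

1.06

r̄p = -0.4333%,  r̄m = -0.1167%
Cov = Σ(rp − r̄p)(rm − r̄m) / 6 = 4.6028
Var(rm) = Σ(rm − r̄m)² / 6 = 4.3447
β = Cov / Var = 4.6028 / 4.3447 = 1.0594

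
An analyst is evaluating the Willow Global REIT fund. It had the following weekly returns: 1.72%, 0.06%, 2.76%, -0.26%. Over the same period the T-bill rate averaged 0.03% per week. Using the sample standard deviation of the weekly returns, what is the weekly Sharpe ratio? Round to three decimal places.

μ = (1.72 + 0.06 + 2.76 − 0.26) / 4 = 4.280 / 4 = 1.0700%
Sample std dev = √[6.0676 / 3] = 1.4222%
Sharpe = (μ − rf) / σ = (1.0700 − 0.03) / 1.4222 = 1.0400 / 1.4222 = 0.7313

0.731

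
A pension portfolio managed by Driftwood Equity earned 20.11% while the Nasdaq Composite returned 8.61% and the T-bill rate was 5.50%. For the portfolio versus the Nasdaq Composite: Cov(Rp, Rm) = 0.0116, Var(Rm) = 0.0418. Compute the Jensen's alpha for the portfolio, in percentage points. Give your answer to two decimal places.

13.75

β = Cov / Var = 0.0116 / 0.0418 = 0.2775
E[R] = Rf + β(Rm − Rf) = 5.50% + 0.2775 × (8.61% − 5.50%) = 6.3630%
α = Rp − E[R] = 20.11% − 6.3630% = 13.7470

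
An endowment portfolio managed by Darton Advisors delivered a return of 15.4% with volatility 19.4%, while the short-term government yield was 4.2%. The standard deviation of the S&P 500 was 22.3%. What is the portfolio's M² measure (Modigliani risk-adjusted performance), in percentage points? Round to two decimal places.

17.07

Sharpe = (Rp − Rf) / σp = (15.4% − 4.2%) / 19.4% = 0.5773
M² = Rf + Sharpe × σm = 4.2% + 0.5773 × 22.3% = 17.0738%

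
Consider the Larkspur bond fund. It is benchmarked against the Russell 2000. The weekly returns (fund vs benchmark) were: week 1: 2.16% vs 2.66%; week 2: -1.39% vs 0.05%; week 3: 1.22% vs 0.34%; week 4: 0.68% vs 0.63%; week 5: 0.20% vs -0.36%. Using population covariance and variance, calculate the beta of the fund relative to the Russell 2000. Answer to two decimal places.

r̄p = 0.5740%,  r̄m = 0.6640%
Cov = Σ(rp − r̄p)(rm − r̄m) / 5 = 0.9083
Var(rm) = Σ(rm − r̄m)² / 5 = 1.1031
β = Cov / Var = 0.9083 / 1.1031 = 0.8234

0.82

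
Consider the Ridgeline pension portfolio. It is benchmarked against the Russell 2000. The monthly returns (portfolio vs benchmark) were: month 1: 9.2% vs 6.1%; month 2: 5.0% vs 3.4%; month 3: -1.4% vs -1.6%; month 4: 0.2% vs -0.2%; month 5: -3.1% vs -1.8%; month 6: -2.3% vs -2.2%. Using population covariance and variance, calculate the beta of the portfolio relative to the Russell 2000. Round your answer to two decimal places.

1.42

r̄p = 1.2667%,  r̄m = 0.6167%
Cov = Σ(rp − r̄p)(rm − r̄m) / 6 = 13.5456
Var(rm) = Σ(rm − r̄m)² / 6 = 9.5281
β = Cov / Var = 13.5456 / 9.5281 = 1.4216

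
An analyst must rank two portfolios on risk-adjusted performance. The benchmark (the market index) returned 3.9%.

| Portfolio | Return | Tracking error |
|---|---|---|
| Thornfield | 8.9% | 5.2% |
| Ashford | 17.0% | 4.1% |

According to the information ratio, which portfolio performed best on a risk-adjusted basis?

Ashford

Thornfield: IR = (8.9% − 3.9%) / 5.2% = 0.962
Ashford: IR = (17.0% − 3.9%) / 4.1% = 3.195
Highest: Ashford (3.195).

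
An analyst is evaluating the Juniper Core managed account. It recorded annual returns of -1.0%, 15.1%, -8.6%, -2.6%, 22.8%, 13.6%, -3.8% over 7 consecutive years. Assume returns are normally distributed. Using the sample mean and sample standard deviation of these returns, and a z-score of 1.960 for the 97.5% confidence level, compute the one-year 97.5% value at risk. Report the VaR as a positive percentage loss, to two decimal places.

Mean return r̄ = 35.50 / 7 = 5.0714%
Sample σ = √[Σ(r − r̄)² / 6] = √[848.9343 / 6] = √141.4891 = 11.8949%
VaR = −(r̄ − z·σ) = −(5.0714 − 1.960 × 11.8949) = −(-18.2426) = 18.2426%

18.24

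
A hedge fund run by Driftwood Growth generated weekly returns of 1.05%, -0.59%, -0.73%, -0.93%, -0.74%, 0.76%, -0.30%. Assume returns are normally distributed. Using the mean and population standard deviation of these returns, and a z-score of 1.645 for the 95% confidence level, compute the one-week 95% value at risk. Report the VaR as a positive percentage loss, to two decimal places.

1.42

μ = (1.05 − 0.59 − 0.73 − 0.93 − 0.74 + 0.76 − 0.3) / 7 = -0.2114%
Population std dev = √[3.7507 / 7] = 0.7320%
VaR = −(μ − z·σ) = −(-0.2114 − 1.645 × 0.7320) = −(-1.4155) = 1.4155%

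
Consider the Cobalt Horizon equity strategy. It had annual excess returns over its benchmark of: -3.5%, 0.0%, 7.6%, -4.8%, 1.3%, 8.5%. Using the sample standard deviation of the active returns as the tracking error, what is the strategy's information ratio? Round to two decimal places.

r̄ = (-3.5 + 0 + 7.6 − 4.8 + 1.3 + 8.5) / 6 = 9.10 / 6 = 1.5167%
Sample std dev = √[153.1883 / 5] = 5.5351%
IR = r̄ / tracking error = 1.5167 / 5.5351 = 0.2740

0.27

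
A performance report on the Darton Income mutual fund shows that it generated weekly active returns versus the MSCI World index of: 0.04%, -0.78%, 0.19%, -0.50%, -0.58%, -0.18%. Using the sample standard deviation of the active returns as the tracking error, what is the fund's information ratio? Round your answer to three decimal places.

Mean return r̄ = -1.810 / 6 = -0.3017%
Σ(r − r̄)² = 0.7189; sample σ = √(0.7189/5) = 0.3792%
IR = r̄ / tracking error = -0.3017 / 0.3792 = -0.7956

-0.796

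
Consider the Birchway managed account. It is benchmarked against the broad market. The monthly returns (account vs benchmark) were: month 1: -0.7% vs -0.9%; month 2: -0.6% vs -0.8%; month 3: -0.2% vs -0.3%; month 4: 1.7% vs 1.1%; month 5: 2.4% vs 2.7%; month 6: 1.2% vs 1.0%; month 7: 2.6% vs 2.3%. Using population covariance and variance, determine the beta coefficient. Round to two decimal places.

r̄p = 0.9143%,  r̄m = 0.7286%
Cov = Σ(rp − r̄p)(rm − r̄m) / 7 = 1.7196
Var(rm) = Σ(rm − r̄m)² / 7 = 1.8020
β = Cov / Var = 1.7196 / 1.8020 = 0.9543

0.95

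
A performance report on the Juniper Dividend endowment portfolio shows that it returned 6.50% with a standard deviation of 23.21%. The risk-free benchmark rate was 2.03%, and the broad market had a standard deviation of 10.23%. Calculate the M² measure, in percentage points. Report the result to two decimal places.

Sharpe = (Rp − Rf) / σp = (6.50% − 2.03%) / 23.21% = 0.1926
M² = Rf + Sharpe × σm = 2.03% + 0.1926 × 10.23% = 4.0003%

4.00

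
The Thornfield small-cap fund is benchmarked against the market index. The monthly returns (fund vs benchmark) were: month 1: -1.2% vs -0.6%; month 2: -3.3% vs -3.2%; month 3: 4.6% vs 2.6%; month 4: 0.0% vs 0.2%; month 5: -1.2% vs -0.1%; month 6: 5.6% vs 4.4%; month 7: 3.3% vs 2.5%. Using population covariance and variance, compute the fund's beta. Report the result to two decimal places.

r̄p = 1.1143%,  r̄m = 0.8286%
Cov = Σ(rp − r̄p)(rm − r̄m) / 7 = 7.1124
Var(rm) = Σ(rm − r̄m)² / 7 = 5.4592
β = Cov / Var = 7.1124 / 5.4592 = 1.3028

1.30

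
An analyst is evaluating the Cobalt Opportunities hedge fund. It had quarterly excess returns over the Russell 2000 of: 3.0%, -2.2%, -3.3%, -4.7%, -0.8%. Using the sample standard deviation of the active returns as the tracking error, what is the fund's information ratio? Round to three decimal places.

-0.544

r̄ = (3 − 2.2 − 3.3 − 4.7 − 0.8) / 5 = -1.6000%
Sample σ = √[Σ(r − r̄)² / 4] = √[34.6600 / 4] = √8.6650 = 2.9436%
IR = r̄ / tracking error = -1.6000 / 2.9436 = -0.5436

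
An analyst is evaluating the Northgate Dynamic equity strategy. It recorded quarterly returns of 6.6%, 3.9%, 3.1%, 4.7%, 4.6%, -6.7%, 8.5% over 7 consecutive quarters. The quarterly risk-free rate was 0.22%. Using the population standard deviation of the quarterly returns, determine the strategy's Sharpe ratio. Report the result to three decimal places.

0.736

r̄ = (6.6 + 3.9 + 3.1 + 4.7 + 4.6 − 6.7 + 8.5) / 7 = 3.5286%
Population std dev = √[141.6143 / 7] = 4.4978%
Sharpe = (r̄ − rf) / σ = (3.5286 − 0.22) / 4.4978 = 3.3086 / 4.4978 = 0.7356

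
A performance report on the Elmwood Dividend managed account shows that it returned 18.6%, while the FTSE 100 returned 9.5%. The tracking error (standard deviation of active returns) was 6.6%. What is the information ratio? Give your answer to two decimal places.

IR = (Rp − Rb) / TE = (18.6% − 9.5%) / 6.6% = 9.10% / 6.6% = 1.3788

1.38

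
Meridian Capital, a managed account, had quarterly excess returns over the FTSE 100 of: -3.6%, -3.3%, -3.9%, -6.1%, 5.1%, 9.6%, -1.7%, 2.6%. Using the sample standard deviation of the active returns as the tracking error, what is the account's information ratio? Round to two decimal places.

μ = (-3.6 − 3.3 − 3.9 − 6.1 + 5.1 + 9.6 − 1.7 + 2.6) / 8 = -0.1625%
Sample std dev = √[203.8788 / 7] = 5.3968%
IR = μ / tracking error = -0.1625 / 5.3968 = -0.0301

-0.03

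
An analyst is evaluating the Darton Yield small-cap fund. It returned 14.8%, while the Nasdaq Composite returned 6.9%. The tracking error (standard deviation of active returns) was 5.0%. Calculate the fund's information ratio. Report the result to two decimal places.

1.58

IR = (Rp − Rb) / TE = (14.8% − 6.9%) / 5.0% = 7.90% / 5.0% = 1.5800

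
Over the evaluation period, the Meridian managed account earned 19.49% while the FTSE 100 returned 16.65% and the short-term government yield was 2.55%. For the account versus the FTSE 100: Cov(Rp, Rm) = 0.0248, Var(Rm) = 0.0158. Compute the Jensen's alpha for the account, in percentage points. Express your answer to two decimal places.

-5.19

β = Cov / Var = 0.0248 / 0.0158 = 1.5696
E[R] = Rf + β(Rm − Rf) = 2.55% + 1.5696 × (16.65% − 2.55%) = 24.6814%
α = Rp − E[R] = 19.49% − 24.6814% = -5.1914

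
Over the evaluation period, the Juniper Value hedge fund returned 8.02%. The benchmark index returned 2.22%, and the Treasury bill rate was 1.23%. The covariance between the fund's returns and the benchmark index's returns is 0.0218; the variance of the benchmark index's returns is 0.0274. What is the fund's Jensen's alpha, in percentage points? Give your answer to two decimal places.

β = Cov / Var = 0.0218 / 0.0274 = 0.7956
E[R] = Rf + β(Rm − Rf) = 1.23% + 0.7956 × (2.22% − 1.23%) = 2.0176%
α = Rp − E[R] = 8.02% − 2.0176% = 6.0024

6.00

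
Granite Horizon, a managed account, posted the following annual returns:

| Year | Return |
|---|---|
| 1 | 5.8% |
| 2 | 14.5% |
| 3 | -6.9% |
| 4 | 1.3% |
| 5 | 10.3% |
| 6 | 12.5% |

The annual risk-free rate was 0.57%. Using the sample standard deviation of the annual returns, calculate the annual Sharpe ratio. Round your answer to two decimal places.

Mean return r̄ = 37.50 / 6 = 6.2500%
Σ(r − r̄)² = 321.1550; sample σ = √(321.1550/5) = 8.0144%
Sharpe = (r̄ − rf) / σ = (6.2500 − 0.57) / 8.0144 = 5.6800 / 8.0144 = 0.7087

0.71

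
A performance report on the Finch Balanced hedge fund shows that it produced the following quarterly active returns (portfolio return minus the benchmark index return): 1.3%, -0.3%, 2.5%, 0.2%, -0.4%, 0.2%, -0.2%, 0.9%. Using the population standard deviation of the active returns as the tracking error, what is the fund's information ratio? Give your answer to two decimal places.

0.56

r̄ = (1.3 − 0.3 + 2.5 + 0.2 − 0.4 + 0.2 − 0.2 + 0.9) / 8 = 0.5250%
Σ(r − r̄)² = (1.3 − 0.5250)² + (-0.3 − 0.5250)² + (2.5 − 0.5250)² + … = 6.9150
σ = √[6.9150 / 8] = 0.9297%
IR = r̄ / tracking error = 0.5250 / 0.9297 = 0.5647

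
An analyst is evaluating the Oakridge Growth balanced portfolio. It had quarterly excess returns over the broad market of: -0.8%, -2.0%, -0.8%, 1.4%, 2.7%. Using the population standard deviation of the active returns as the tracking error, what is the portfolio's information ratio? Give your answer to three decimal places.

Mean return μ = 0.50 / 5 = 0.1000%
Σ(r − μ)² = (-0.8 − 0.1000)² + (-2 − 0.1000)² + (-0.8 − 0.1000)² + … = 14.4800
population σ = √(14.4800 / 5) = √2.8960 = 1.7018%
IR = μ / tracking error = 0.1000 / 1.7018 = 0.0588

0.059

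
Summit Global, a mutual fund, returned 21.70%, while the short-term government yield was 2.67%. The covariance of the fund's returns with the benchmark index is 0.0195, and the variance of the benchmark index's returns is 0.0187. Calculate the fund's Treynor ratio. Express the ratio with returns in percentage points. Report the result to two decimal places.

β = Cov / Var = 0.0195 / 0.0187 = 1.0428
Treynor = (Rp − Rf) / β = (21.70% − 2.67%) / 1.0428 = 19.03 / 1.0428 = 18.2489

18.25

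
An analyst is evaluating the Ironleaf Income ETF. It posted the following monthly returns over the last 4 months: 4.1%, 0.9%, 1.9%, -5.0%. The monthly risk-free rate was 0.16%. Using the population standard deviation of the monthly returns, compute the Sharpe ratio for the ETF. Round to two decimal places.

Mean return μ = 1.90 / 4 = 0.4750%
Population std dev = √[45.3275 / 4] = 3.3663%
Sharpe = (μ − rf) / σ = (0.4750 − 0.16) / 3.3663 = 0.3150 / 3.3663 = 0.0936

0.09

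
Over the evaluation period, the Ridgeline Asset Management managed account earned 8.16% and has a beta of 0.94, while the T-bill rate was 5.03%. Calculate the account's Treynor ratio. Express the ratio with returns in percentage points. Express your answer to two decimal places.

Treynor = (Rp − Rf) / β = (8.16% − 5.03%) / 0.94 = 3.13 / 0.94 = 3.3298

3.33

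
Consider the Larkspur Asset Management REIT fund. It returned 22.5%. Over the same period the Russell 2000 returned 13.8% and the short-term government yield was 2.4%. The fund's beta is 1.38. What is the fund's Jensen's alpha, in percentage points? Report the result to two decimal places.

4.37

CAPM expected return = Rf + β(Rm − Rf) = 2.4% + 1.38 × (13.8% − 2.4%) = 2.4 + 1.38 × 11.40 = 18.1320%
Jensen's α = Rp − E[R] = 22.5% − 18.1320% = 4.3680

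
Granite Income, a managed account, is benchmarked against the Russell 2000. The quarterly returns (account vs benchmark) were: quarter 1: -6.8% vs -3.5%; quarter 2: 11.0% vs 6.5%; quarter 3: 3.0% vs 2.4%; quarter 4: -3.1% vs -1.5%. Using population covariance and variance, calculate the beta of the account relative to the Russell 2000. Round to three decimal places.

r̄p = 1.0250%,  r̄m = 0.9750%
Cov = Σ(rp − r̄p)(rm − r̄m) / 4 = 25.7881
Var(rm) = Σ(rm − r̄m)² / 4 = 14.6769
β = Cov / Var = 25.7881 / 14.6769 = 1.7571

1.757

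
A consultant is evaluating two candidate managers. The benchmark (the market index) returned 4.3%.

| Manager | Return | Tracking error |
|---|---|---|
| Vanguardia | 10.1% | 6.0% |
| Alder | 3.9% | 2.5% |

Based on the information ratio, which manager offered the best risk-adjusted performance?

Vanguardia: IR = (10.1% − 4.3%) / 6.0% = 0.967
Alder: IR = (3.9% − 4.3%) / 2.5% = -0.160
Highest: Vanguardia (0.967).

Vanguardia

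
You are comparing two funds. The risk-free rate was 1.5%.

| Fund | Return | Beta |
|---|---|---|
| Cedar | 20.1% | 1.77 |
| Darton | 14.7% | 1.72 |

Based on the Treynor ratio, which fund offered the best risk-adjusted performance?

Cedar

Cedar: Treynor = (20.1% − 1.5%) / 1.77 = 10.508
Darton: Treynor = (14.7% − 1.5%) / 1.72 = 7.674
Highest: Cedar (10.508).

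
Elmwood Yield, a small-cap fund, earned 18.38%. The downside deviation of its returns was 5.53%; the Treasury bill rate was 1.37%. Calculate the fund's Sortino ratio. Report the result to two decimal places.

3.08

Sortino = (Rp − Rf) / σd = (18.38% − 1.37%) / 5.53% = 17.01% / 5.53% = 3.0759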